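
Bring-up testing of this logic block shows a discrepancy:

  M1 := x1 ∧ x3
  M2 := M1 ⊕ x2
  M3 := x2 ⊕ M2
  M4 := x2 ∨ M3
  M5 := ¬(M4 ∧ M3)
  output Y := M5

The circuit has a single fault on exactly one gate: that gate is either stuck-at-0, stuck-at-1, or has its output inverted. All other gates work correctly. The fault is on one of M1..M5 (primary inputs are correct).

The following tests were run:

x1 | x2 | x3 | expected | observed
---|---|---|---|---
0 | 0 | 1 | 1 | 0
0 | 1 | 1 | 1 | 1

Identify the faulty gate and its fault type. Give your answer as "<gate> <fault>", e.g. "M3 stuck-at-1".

Fault-free values for test 1 (x1=0, x2=0, x3=1): M1=0, M2=0, M3=0, M4=0, M5=1, giving Y=1. Observed 0.
Test 1: faults giving observed 0 are {M1 stuck-at-1, M1 inverted output, M2 stuck-at-1, M2 inverted output, M3 stuck-at-1, M3 inverted output, M5 stuck-at-0, M5 inverted output}.
Test 2 (x1=0, x2=1, x3=1): fault-free M1=0, M2=1, M3=0, M4=1, M5=1 → 1; observed 1. Eliminates M1 stuck-at-1, M1 inverted output, M2 inverted output, M3 stuck-at-1, M3 inverted output, M5 stuck-at-0, M5 inverted output.
Only M2 stuck-at-1 is consistent with every test.

M2 stuck-at-1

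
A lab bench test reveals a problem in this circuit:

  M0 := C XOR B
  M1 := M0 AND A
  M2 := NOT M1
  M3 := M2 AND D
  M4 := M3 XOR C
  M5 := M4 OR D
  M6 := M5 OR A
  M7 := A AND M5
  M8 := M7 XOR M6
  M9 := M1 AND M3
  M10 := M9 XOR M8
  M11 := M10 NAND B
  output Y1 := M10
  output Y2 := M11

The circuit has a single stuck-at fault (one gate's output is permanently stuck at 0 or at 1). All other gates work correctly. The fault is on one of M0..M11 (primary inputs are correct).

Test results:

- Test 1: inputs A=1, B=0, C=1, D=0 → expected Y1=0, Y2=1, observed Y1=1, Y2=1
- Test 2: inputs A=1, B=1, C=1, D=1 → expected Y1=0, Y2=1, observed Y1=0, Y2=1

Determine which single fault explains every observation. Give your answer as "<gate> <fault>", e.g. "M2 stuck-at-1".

Fault-free values for test 1 (A=1, B=0, C=1, D=0): M0=1, M1=1, M2=0, M3=0, M4=1, M5=1, M6=1, M7=1, M8=0, M9=0, M10=0, M11=1, giving Y1=0, Y2=1. Observed Y1=1, Y2=1.
Test 1: faults giving observed Y1=1, Y2=1 are {M4 stuck-at-0, M5 stuck-at-0, M6 stuck-at-0, M7 stuck-at-0, M8 stuck-at-1, M9 stuck-at-1, M10 stuck-at-1}.
Test 2 (A=1, B=1, C=1, D=1): fault-free M0=0, M1=0, M2=1, M3=1, M4=0, M5=1, M6=1, M7=1, M8=0, M9=0, M10=0, M11=1 → Y1=0, Y2=1; observed Y1=0, Y2=1. Eliminates M5 stuck-at-0, M6 stuck-at-0, M7 stuck-at-0, M8 stuck-at-1, M9 stuck-at-1, M10 stuck-at-1.
Only M4 stuck-at-0 is consistent with every test.

M4 stuck-at-0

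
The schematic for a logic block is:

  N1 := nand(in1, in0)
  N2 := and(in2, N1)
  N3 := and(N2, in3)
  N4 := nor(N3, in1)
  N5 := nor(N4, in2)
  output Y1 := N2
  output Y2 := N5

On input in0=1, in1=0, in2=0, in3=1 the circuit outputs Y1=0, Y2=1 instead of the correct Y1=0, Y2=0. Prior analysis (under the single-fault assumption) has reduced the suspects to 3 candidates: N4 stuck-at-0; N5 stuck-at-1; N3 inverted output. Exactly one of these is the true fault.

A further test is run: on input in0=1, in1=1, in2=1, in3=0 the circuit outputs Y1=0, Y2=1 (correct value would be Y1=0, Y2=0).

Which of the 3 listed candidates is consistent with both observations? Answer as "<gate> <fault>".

N5 stuck-at-1

Evaluate each candidate on input in0=1, in1=1, in2=1, in3=0:
  N4 stuck-at-0: N1=0, N2=0, N3=0, N4=0 [stuck-at-0], N5=0 → Y1=0, Y2=0 — eliminated
  N5 stuck-at-1: N1=0, N2=0, N3=0, N4=0, N5=1 [stuck-at-1] → Y1=0, Y2=1 — matches
  N3 inverted output: N1=0, N2=0, N3=1 [inverted output], N4=0, N5=0 → Y1=0, Y2=0 — eliminated
Only N5 stuck-at-1 reproduces the observed Y1=0, Y2=1.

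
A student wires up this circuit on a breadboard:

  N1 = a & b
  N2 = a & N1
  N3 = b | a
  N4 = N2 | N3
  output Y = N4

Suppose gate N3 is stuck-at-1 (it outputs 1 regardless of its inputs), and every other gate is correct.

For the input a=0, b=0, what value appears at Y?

Propagate with N3 forced: N1=0, N2=0, N3=1 [stuck-at-1], N4=1.
So Y = 1. (Without the fault it would be 0.)

1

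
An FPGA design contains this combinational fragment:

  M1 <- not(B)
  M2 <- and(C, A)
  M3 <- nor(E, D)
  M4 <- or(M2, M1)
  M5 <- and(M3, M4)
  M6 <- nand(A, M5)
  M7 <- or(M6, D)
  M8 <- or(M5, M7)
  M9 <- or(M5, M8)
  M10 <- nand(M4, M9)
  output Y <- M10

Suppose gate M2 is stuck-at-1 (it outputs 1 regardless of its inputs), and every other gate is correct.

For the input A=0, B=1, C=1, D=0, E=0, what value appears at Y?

Propagate with M2 forced: M1=0, M2=1 [stuck-at-1], M3=1, M4=1, M5=1, M6=1, M7=1, M8=1, M9=1, M10=0.
So Y = 0. (Without the fault it would be 1.)

0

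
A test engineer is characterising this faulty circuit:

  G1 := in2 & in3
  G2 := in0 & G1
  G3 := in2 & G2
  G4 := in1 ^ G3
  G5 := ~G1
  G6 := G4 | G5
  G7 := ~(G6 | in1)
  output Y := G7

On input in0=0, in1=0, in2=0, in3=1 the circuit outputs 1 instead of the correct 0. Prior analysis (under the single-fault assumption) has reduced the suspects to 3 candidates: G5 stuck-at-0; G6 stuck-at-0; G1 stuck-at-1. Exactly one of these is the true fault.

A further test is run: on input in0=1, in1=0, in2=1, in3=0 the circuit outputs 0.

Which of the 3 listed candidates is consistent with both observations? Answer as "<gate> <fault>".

G1 stuck-at-1

Evaluate each candidate on input in0=1, in1=0, in2=1, in3=0:
  G5 stuck-at-0: G1=0, G2=0, G3=0, G4=0, G5=0 [stuck-at-0], G6=0, G7=1 → 1 — eliminated
  G6 stuck-at-0: G1=0, G2=0, G3=0, G4=0, G5=1, G6=0 [stuck-at-0], G7=1 → 1 — eliminated
  G1 stuck-at-1: G1=1 [stuck-at-1], G2=1, G3=1, G4=1, G5=0, G6=1, G7=0 → 0 — matches
Only G1 stuck-at-1 reproduces the observed 0.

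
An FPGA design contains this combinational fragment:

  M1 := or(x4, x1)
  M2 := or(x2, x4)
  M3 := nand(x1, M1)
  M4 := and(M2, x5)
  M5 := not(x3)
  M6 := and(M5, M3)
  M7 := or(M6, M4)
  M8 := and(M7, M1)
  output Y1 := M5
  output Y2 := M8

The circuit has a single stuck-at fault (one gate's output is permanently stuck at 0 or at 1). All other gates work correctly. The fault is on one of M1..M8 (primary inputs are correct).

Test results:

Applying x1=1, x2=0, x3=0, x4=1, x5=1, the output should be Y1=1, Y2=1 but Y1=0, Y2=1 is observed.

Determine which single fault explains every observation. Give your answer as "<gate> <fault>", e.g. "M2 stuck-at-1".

M5 stuck-at-0

Fault-free values for test 1 (x1=1, x2=0, x3=0, x4=1, x5=1): M1=1, M2=1, M3=0, M4=1, M5=1, M6=0, M7=1, M8=1, giving Y1=1, Y2=1. Observed Y1=0, Y2=1.
Test 1: faults giving observed Y1=0, Y2=1 are {M5 stuck-at-0}.
Only M5 stuck-at-0 is consistent with every test.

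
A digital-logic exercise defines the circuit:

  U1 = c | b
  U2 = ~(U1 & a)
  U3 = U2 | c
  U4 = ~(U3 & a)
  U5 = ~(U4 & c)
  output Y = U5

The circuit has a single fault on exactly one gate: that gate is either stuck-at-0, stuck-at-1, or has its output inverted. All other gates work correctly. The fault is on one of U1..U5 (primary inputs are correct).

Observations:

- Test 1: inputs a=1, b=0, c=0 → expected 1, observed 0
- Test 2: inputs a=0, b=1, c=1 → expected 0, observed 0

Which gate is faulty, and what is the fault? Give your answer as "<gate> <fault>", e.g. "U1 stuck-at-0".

Fault-free values for test 1 (a=1, b=0, c=0): U1=0, U2=1, U3=1, U4=0, U5=1, giving Y=1. Observed 0.
Test 1: faults giving observed 0 are {U5 stuck-at-0, U5 inverted output}.
Test 2 (a=0, b=1, c=1): fault-free U1=1, U2=1, U3=1, U4=1, U5=0 → 0; observed 0. Eliminates U5 inverted output.
Only U5 stuck-at-0 is consistent with every test.

U5 stuck-at-0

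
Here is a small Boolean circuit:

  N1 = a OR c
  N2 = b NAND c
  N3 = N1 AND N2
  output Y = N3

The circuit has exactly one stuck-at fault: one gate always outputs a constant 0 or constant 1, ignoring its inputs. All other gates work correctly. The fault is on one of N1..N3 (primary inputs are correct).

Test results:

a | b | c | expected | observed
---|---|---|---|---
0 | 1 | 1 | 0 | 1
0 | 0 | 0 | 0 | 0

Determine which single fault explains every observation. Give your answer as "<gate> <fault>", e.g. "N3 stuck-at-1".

Fault-free values for test 1 (a=0, b=1, c=1): N1=1, N2=0, N3=0, giving Y=0. Observed 1.
Test 1: faults giving observed 1 are {N2 stuck-at-1, N3 stuck-at-1}.
Test 2 (a=0, b=0, c=0): fault-free N1=0, N2=1, N3=0 → 0; observed 0. Eliminates N3 stuck-at-1.
Only N2 stuck-at-1 is consistent with every test.

N2 stuck-at-1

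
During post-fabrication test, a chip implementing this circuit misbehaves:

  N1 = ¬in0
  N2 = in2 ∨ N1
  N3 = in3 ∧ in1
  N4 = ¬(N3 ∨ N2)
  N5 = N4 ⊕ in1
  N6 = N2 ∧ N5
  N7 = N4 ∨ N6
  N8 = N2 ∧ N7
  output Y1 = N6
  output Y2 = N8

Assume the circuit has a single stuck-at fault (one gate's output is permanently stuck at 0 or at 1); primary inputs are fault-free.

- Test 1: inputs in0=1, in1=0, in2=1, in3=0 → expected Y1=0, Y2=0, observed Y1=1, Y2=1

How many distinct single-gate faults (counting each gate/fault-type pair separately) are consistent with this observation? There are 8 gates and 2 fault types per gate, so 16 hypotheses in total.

3

Fault-free: N1=0, N2=1, N3=0, N4=0, N5=0, N6=0, N7=0, N8=0 → Y1=0, Y2=0. Observed Y1=1, Y2=1.
  N1: none of the 2 fault types match ✗
  N2: none of the 2 fault types match ✗
  N3: none of the 2 fault types match ✗
  N4: stuck-at-1 ✓; others ✗
  N5: stuck-at-1 ✓; others ✗
  N6: stuck-at-1 ✓; others ✗
  N7: none of the 2 fault types match ✗
  N8: none of the 2 fault types match ✗
Consistent faults: {N4 stuck-at-1, N5 stuck-at-1, N6 stuck-at-1} — 3 in all.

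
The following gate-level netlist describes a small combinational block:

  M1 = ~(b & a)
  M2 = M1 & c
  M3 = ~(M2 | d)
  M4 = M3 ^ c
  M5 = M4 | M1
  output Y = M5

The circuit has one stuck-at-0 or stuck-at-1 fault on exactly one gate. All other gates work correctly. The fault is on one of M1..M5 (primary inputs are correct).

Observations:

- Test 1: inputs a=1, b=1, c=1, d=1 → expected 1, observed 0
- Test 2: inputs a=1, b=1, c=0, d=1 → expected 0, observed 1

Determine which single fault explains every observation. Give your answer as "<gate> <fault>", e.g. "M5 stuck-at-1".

Fault-free values for test 1 (a=1, b=1, c=1, d=1): M1=0, M2=0, M3=0, M4=1, M5=1, giving Y=1. Observed 0.
Test 1: faults giving observed 0 are {M3 stuck-at-1, M4 stuck-at-0, M5 stuck-at-0}.
Test 2 (a=1, b=1, c=0, d=1): fault-free M1=0, M2=0, M3=0, M4=0, M5=0 → 0; observed 1. Eliminates M4 stuck-at-0, M5 stuck-at-0.
Only M3 stuck-at-1 is consistent with every test.

M3 stuck-at-1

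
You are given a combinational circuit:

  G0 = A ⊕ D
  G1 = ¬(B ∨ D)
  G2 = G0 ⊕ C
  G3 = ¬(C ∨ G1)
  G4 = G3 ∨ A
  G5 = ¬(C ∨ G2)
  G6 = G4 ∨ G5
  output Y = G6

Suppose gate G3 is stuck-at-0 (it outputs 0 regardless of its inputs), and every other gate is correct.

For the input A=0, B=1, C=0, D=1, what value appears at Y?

Propagate with G3 forced: G0=1, G1=0, G2=1, G3=0 [stuck-at-0], G4=0, G5=0, G6=0.
So Y = 0. (Without the fault it would be 1.)

0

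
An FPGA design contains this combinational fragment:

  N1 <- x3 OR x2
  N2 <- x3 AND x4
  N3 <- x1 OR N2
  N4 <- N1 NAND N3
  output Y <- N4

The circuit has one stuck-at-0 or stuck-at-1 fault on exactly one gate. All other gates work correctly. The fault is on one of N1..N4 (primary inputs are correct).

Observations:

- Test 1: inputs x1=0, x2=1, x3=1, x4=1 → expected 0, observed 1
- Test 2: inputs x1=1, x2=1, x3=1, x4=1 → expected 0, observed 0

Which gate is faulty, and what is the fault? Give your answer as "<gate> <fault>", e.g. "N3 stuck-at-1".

Fault-free values for test 1 (x1=0, x2=1, x3=1, x4=1): N1=1, N2=1, N3=1, N4=0, giving Y=0. Observed 1.
Test 1: faults giving observed 1 are {N1 stuck-at-0, N2 stuck-at-0, N3 stuck-at-0, N4 stuck-at-1}.
Test 2 (x1=1, x2=1, x3=1, x4=1): fault-free N1=1, N2=1, N3=1, N4=0 → 0; observed 0. Eliminates N1 stuck-at-0, N3 stuck-at-0, N4 stuck-at-1.
Only N2 stuck-at-0 is consistent with every test.

N2 stuck-at-0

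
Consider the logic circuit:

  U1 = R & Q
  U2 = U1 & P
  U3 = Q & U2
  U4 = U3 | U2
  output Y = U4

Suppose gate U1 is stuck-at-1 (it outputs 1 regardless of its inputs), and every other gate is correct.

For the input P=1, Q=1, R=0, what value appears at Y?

1

Propagate with U1 forced: U1=1 [stuck-at-1], U2=1, U3=1, U4=1.
So Y = 1. (Without the fault it would be 0.)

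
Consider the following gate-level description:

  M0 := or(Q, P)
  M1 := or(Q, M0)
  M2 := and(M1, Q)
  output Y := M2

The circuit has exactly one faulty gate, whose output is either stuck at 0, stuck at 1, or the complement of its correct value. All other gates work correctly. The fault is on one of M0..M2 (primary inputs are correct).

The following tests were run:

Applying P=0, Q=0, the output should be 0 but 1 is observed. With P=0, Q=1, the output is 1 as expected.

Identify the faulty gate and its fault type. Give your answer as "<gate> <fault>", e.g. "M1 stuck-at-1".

M2 stuck-at-1

Fault-free values for test 1 (P=0, Q=0): M0=0, M1=0, M2=0, giving Y=0. Observed 1.
Test 1: faults giving observed 1 are {M2 stuck-at-1, M2 inverted output}.
Test 2 (P=0, Q=1): fault-free M0=1, M1=1, M2=1 → 1; observed 1. Eliminates M2 inverted output.
Only M2 stuck-at-1 is consistent with every test.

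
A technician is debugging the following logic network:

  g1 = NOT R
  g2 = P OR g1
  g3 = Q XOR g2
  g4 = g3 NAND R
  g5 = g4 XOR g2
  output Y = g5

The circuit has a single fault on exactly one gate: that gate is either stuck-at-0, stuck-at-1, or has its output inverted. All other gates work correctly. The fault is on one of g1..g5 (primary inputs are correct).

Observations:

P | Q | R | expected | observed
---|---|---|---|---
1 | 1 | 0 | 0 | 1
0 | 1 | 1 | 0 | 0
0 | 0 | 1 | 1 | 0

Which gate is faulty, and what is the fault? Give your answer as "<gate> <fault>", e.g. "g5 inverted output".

g4 stuck-at-0

Fault-free values for test 1 (P=1, Q=1, R=0): g1=1, g2=1, g3=0, g4=1, g5=0, giving Y=0. Observed 1.
Test 1: faults giving observed 1 are {g2 stuck-at-0, g2 inverted output, g4 stuck-at-0, g4 inverted output, g5 stuck-at-1, g5 inverted output}.
Test 2 (P=0, Q=1, R=1): fault-free g1=0, g2=0, g3=1, g4=0, g5=0 → 0; observed 0. Eliminates g4 inverted output, g5 stuck-at-1, g5 inverted output.
Test 3 (P=0, Q=0, R=1): fault-free g1=0, g2=0, g3=0, g4=1, g5=1 → 1; observed 0. Eliminates g2 stuck-at-0, g2 inverted output.
Only g4 stuck-at-0 is consistent with every test.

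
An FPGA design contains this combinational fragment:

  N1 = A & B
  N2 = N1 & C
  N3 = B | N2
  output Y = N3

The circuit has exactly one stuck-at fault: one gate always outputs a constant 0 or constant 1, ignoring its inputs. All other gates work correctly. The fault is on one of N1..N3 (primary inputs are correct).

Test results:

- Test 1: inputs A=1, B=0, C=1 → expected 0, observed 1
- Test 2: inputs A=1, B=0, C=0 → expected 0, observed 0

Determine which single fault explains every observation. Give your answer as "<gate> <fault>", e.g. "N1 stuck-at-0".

N1 stuck-at-1

Fault-free values for test 1 (A=1, B=0, C=1): N1=0, N2=0, N3=0, giving Y=0. Observed 1.
Test 1: faults giving observed 1 are {N1 stuck-at-1, N2 stuck-at-1, N3 stuck-at-1}.
Test 2 (A=1, B=0, C=0): fault-free N1=0, N2=0, N3=0 → 0; observed 0. Eliminates N2 stuck-at-1, N3 stuck-at-1.
Only N1 stuck-at-1 is consistent with every test.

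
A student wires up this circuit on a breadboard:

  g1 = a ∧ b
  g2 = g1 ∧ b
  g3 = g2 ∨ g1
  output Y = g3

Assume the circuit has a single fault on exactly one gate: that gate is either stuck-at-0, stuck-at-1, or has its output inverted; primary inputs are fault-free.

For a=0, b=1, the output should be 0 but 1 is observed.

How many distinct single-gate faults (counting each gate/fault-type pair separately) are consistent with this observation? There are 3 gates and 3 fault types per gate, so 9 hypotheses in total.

6

Fault-free: g1=0, g2=0, g3=0 → 0. Observed 1.
  g1 stuck-at-0: output 0 ✗
  g1 stuck-at-1: output 1 ✓
  g1 inverted output: output 1 ✓
  g2 stuck-at-0: output 0 ✗
  g2 stuck-at-1: output 1 ✓
  g2 inverted output: output 1 ✓
  g3 stuck-at-0: output 0 ✗
  g3 stuck-at-1: output 1 ✓
  g3 inverted output: output 1 ✓
Consistent faults: {g1 stuck-at-1, g1 inverted output, g2 stuck-at-1, g2 inverted output, g3 stuck-at-1, g3 inverted output} — 6 in all.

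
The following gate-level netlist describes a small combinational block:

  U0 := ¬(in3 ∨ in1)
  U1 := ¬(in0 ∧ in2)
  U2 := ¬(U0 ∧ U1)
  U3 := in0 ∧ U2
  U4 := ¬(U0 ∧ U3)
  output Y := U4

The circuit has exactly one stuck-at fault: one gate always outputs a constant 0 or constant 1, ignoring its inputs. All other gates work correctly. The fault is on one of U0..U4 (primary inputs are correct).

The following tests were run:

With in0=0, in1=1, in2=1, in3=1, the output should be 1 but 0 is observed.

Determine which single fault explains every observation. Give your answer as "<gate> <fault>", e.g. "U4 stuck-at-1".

U4 stuck-at-0

Fault-free values for test 1 (in0=0, in1=1, in2=1, in3=1): U0=0, U1=1, U2=1, U3=0, U4=1, giving Y=1. Observed 0.
Test 1: faults giving observed 0 are {U4 stuck-at-0}.
Only U4 stuck-at-0 is consistent with every test.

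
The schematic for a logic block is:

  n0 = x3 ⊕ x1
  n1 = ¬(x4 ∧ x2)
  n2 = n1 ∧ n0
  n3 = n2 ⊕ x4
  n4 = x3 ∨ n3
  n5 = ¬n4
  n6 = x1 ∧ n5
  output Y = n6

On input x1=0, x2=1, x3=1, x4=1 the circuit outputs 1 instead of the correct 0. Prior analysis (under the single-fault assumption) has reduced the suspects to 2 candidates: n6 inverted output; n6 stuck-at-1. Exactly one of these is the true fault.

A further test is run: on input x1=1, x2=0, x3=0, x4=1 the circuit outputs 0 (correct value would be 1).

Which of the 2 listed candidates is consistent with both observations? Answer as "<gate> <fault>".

n6 inverted output

Evaluate each candidate on input x1=1, x2=0, x3=0, x4=1:
  n6 inverted output: n0=1, n1=1, n2=1, n3=0, n4=0, n5=1, n6=0 [inverted output] → 0 — matches
  n6 stuck-at-1: n0=1, n1=1, n2=1, n3=0, n4=0, n5=1, n6=1 [stuck-at-1] → 1 — eliminated
Only n6 inverted output reproduces the observed 0.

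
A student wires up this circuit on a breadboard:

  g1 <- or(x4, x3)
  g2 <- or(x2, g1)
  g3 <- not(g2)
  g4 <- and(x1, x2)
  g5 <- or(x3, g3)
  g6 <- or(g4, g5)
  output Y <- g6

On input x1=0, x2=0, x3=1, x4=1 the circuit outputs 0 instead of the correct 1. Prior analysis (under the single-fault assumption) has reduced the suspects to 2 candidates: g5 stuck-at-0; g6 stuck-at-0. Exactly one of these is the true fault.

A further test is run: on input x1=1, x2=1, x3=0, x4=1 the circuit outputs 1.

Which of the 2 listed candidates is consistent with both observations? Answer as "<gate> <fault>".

Evaluate each candidate on input x1=1, x2=1, x3=0, x4=1:
  g5 stuck-at-0: g1=1, g2=1, g3=0, g4=1, g5=0 [stuck-at-0], g6=1 → 1 — matches
  g6 stuck-at-0: g1=1, g2=1, g3=0, g4=1, g5=0, g6=0 [stuck-at-0] → 0 — eliminated
Only g5 stuck-at-0 reproduces the observed 1.

g5 stuck-at-0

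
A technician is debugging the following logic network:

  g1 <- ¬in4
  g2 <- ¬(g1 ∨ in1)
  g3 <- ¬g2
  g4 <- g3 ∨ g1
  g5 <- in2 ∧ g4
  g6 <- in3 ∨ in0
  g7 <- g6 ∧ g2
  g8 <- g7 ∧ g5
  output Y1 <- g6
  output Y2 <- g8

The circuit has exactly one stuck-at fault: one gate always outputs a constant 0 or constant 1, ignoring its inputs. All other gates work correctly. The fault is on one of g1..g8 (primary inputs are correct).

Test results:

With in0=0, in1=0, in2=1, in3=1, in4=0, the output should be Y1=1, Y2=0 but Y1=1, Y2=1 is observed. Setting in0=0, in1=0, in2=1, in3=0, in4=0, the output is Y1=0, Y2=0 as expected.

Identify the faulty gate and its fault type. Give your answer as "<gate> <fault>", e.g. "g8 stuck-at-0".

g2 stuck-at-1

Fault-free values for test 1 (in0=0, in1=0, in2=1, in3=1, in4=0): g1=1, g2=0, g3=1, g4=1, g5=1, g6=1, g7=0, g8=0, giving Y1=1, Y2=0. Observed Y1=1, Y2=1.
Test 1: faults giving observed Y1=1, Y2=1 are {g2 stuck-at-1, g7 stuck-at-1, g8 stuck-at-1}.
Test 2 (in0=0, in1=0, in2=1, in3=0, in4=0): fault-free g1=1, g2=0, g3=1, g4=1, g5=1, g6=0, g7=0, g8=0 → Y1=0, Y2=0; observed Y1=0, Y2=0. Eliminates g7 stuck-at-1, g8 stuck-at-1.
Only g2 stuck-at-1 is consistent with every test.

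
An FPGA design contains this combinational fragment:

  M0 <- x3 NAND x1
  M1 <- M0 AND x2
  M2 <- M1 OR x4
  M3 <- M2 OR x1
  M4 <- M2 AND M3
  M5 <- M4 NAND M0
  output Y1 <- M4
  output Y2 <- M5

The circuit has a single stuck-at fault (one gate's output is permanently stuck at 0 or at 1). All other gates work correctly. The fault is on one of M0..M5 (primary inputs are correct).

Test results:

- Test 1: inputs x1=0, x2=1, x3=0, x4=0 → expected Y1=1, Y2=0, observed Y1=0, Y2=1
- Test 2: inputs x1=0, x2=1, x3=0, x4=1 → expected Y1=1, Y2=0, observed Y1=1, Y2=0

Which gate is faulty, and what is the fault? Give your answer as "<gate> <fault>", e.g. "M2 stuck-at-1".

M1 stuck-at-0

Fault-free values for test 1 (x1=0, x2=1, x3=0, x4=0): M0=1, M1=1, M2=1, M3=1, M4=1, M5=0, giving Y1=1, Y2=0. Observed Y1=0, Y2=1.
Test 1: faults giving observed Y1=0, Y2=1 are {M0 stuck-at-0, M1 stuck-at-0, M2 stuck-at-0, M3 stuck-at-0, M4 stuck-at-0}.
Test 2 (x1=0, x2=1, x3=0, x4=1): fault-free M0=1, M1=1, M2=1, M3=1, M4=1, M5=0 → Y1=1, Y2=0; observed Y1=1, Y2=0. Eliminates M0 stuck-at-0, M2 stuck-at-0, M3 stuck-at-0, M4 stuck-at-0.
Only M1 stuck-at-0 is consistent with every test.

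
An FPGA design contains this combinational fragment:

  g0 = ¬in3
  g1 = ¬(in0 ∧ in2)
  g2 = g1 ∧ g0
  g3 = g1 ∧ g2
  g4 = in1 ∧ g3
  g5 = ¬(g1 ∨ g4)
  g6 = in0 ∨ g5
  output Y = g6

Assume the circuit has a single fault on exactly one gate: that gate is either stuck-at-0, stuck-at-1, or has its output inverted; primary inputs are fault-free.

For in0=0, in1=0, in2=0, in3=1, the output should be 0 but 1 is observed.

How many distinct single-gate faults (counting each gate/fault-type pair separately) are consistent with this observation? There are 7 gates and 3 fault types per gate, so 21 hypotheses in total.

6

Fault-free: g0=0, g1=1, g2=0, g3=0, g4=0, g5=0, g6=0 → 0. Observed 1.
  g0: none of the 3 fault types match ✗
  g1: stuck-at-0, inverted output ✓; others ✗
  g2: none of the 3 fault types match ✗
  g3: none of the 3 fault types match ✗
  g4: none of the 3 fault types match ✗
  g5: stuck-at-1, inverted output ✓; others ✗
  g6: stuck-at-1, inverted output ✓; others ✗
Consistent faults: {g1 stuck-at-0, g1 inverted output, g5 stuck-at-1, g5 inverted output, g6 stuck-at-1, g6 inverted output} — 6 in all.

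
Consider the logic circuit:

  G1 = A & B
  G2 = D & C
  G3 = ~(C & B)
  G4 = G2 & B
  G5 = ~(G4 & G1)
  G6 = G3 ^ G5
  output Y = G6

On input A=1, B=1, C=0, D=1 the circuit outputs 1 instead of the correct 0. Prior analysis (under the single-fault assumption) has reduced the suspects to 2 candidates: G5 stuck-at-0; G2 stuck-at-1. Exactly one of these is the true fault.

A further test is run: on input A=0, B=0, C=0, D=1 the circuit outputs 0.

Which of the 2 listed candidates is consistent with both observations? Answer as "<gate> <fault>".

G2 stuck-at-1

Evaluate each candidate on input A=0, B=0, C=0, D=1:
  G5 stuck-at-0: G1=0, G2=0, G3=1, G4=0, G5=0 [stuck-at-0], G6=1 → 1 — eliminated
  G2 stuck-at-1: G1=0, G2=1 [stuck-at-1], G3=1, G4=0, G5=1, G6=0 → 0 — matches
Only G2 stuck-at-1 reproduces the observed 0.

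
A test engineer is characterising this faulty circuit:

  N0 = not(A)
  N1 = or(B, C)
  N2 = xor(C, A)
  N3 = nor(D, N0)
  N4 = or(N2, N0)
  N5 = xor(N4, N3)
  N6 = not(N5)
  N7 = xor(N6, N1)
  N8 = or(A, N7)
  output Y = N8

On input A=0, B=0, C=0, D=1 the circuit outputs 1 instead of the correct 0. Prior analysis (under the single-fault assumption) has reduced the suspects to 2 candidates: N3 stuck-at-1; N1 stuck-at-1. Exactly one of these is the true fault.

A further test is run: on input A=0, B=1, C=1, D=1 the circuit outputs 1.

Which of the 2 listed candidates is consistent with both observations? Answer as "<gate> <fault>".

Evaluate each candidate on input A=0, B=1, C=1, D=1:
  N3 stuck-at-1: N0=1, N1=1, N2=1, N3=1 [stuck-at-1], N4=1, N5=0, N6=1, N7=0, N8=0 → 0 — eliminated
  N1 stuck-at-1: N0=1, N1=1 [stuck-at-1], N2=1, N3=0, N4=1, N5=1, N6=0, N7=1, N8=1 → 1 — matches
Only N1 stuck-at-1 reproduces the observed 1.

N1 stuck-at-1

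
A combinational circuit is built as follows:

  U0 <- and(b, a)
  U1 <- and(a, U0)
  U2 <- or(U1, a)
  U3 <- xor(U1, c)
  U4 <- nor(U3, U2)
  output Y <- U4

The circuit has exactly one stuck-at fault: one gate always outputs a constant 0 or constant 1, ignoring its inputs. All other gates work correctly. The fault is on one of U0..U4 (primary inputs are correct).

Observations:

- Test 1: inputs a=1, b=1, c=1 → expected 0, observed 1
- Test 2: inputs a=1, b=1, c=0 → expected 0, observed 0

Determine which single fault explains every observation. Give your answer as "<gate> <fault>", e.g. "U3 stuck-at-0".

Fault-free values for test 1 (a=1, b=1, c=1): U0=1, U1=1, U2=1, U3=0, U4=0, giving Y=0. Observed 1.
Test 1: faults giving observed 1 are {U2 stuck-at-0, U4 stuck-at-1}.
Test 2 (a=1, b=1, c=0): fault-free U0=1, U1=1, U2=1, U3=1, U4=0 → 0; observed 0. Eliminates U4 stuck-at-1.
Only U2 stuck-at-0 is consistent with every test.

U2 stuck-at-0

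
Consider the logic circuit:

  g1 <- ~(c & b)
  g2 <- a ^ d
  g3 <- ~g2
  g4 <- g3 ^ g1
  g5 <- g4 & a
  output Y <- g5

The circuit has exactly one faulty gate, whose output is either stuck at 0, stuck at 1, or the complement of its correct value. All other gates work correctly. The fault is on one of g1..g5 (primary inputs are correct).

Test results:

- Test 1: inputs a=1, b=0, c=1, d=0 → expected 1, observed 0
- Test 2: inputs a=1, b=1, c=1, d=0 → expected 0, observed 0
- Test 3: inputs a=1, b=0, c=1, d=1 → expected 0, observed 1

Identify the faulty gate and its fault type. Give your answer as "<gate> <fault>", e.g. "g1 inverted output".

g1 stuck-at-0

Fault-free values for test 1 (a=1, b=0, c=1, d=0): g1=1, g2=1, g3=0, g4=1, g5=1, giving Y=1. Observed 0.
Test 1: faults giving observed 0 are {g1 stuck-at-0, g1 inverted output, g2 stuck-at-0, g2 inverted output, g3 stuck-at-1, g3 inverted output, g4 stuck-at-0, g4 inverted output, g5 stuck-at-0, g5 inverted output}.
Test 2 (a=1, b=1, c=1, d=0): fault-free g1=0, g2=1, g3=0, g4=0, g5=0 → 0; observed 0. Eliminates g1 inverted output, g2 stuck-at-0, g2 inverted output, g3 stuck-at-1, g3 inverted output, g4 inverted output, g5 inverted output.
Test 3 (a=1, b=0, c=1, d=1): fault-free g1=1, g2=0, g3=1, g4=0, g5=0 → 0; observed 1. Eliminates g4 stuck-at-0, g5 stuck-at-0.
Only g1 stuck-at-0 is consistent with every test.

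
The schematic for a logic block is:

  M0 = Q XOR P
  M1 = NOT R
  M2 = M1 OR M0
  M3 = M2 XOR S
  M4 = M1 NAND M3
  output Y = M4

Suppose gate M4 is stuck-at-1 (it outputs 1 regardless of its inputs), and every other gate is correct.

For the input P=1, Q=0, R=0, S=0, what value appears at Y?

Propagate with M4 forced: M0=1, M1=1, M2=1, M3=1, M4=1 [stuck-at-1].
So Y = 1. (Without the fault it would be 0.)

1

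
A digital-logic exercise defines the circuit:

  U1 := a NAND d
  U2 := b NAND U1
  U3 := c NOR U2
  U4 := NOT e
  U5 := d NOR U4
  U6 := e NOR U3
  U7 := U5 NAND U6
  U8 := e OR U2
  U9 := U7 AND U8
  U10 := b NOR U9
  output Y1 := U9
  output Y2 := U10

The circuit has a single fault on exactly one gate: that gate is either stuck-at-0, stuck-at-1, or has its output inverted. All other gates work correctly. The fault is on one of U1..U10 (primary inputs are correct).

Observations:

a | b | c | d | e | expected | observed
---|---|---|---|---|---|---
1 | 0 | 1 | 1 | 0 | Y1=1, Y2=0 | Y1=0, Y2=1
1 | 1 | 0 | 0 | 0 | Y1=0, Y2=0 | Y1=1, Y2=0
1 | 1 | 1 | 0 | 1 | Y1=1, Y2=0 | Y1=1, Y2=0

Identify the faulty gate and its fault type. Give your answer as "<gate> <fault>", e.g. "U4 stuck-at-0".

U2 inverted output

Fault-free values for test 1 (a=1, b=0, c=1, d=1, e=0): U1=0, U2=1, U3=0, U4=1, U5=0, U6=1, U7=1, U8=1, U9=1, U10=0, giving Y1=1, Y2=0. Observed Y1=0, Y2=1.
Test 1: faults giving observed Y1=0, Y2=1 are {U2 stuck-at-0, U2 inverted output, U5 stuck-at-1, U5 inverted output, U7 stuck-at-0, U7 inverted output, U8 stuck-at-0, U8 inverted output, U9 stuck-at-0, U9 inverted output}.
Test 2 (a=1, b=1, c=0, d=0, e=0): fault-free U1=1, U2=0, U3=1, U4=1, U5=0, U6=0, U7=1, U8=0, U9=0, U10=0 → Y1=0, Y2=0; observed Y1=1, Y2=0. Eliminates U2 stuck-at-0, U5 stuck-at-1, U5 inverted output, U7 stuck-at-0, U7 inverted output, U8 stuck-at-0, U9 stuck-at-0.
Test 3 (a=1, b=1, c=1, d=0, e=1): fault-free U1=1, U2=0, U3=0, U4=0, U5=1, U6=0, U7=1, U8=1, U9=1, U10=0 → Y1=1, Y2=0; observed Y1=1, Y2=0. Eliminates U8 inverted output, U9 inverted output.
Only U2 inverted output is consistent with every test.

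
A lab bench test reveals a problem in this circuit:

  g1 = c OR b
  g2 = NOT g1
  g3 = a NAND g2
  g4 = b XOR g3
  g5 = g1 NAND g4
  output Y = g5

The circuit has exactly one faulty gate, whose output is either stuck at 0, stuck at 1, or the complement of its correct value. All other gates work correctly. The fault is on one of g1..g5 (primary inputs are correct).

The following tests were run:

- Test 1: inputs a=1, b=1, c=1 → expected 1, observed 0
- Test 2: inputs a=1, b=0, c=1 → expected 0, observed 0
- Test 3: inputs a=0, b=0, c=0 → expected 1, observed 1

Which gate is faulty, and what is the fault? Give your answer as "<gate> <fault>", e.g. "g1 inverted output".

Fault-free values for test 1 (a=1, b=1, c=1): g1=1, g2=0, g3=1, g4=0, g5=1, giving Y=1. Observed 0.
Test 1: faults giving observed 0 are {g2 stuck-at-1, g2 inverted output, g3 stuck-at-0, g3 inverted output, g4 stuck-at-1, g4 inverted output, g5 stuck-at-0, g5 inverted output}.
Test 2 (a=1, b=0, c=1): fault-free g1=1, g2=0, g3=1, g4=1, g5=0 → 0; observed 0. Eliminates g2 stuck-at-1, g2 inverted output, g3 stuck-at-0, g3 inverted output, g4 inverted output, g5 inverted output.
Test 3 (a=0, b=0, c=0): fault-free g1=0, g2=1, g3=1, g4=1, g5=1 → 1; observed 1. Eliminates g5 stuck-at-0.
Only g4 stuck-at-1 is consistent with every test.

g4 stuck-at-1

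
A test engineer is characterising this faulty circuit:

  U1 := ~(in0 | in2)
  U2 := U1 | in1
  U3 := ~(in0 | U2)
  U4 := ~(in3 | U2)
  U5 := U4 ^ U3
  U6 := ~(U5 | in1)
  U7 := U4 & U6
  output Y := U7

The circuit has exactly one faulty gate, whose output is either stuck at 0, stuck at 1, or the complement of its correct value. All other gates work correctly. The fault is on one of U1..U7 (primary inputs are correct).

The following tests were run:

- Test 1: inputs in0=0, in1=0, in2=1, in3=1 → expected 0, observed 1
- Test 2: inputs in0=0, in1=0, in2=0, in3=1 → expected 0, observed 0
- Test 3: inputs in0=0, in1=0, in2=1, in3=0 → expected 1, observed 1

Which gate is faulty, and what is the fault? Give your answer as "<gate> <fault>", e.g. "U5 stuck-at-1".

Fault-free values for test 1 (in0=0, in1=0, in2=1, in3=1): U1=0, U2=0, U3=1, U4=0, U5=1, U6=0, U7=0, giving Y=0. Observed 1.
Test 1: faults giving observed 1 are {U4 stuck-at-1, U4 inverted output, U7 stuck-at-1, U7 inverted output}.
Test 2 (in0=0, in1=0, in2=0, in3=1): fault-free U1=1, U2=1, U3=0, U4=0, U5=0, U6=1, U7=0 → 0; observed 0. Eliminates U7 stuck-at-1, U7 inverted output.
Test 3 (in0=0, in1=0, in2=1, in3=0): fault-free U1=0, U2=0, U3=1, U4=1, U5=0, U6=1, U7=1 → 1; observed 1. Eliminates U4 inverted output.
Only U4 stuck-at-1 is consistent with every test.

U4 stuck-at-1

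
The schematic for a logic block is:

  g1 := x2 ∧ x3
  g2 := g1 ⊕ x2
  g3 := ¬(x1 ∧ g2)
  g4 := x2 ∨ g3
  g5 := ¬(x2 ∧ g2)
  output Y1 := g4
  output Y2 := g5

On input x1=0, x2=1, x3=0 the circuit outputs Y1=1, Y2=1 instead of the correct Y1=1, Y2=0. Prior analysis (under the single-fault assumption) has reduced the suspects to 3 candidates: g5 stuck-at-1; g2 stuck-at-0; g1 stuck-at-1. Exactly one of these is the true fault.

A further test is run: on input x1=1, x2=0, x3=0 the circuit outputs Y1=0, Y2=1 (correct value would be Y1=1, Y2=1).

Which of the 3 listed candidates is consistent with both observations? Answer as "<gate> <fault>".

Evaluate each candidate on input x1=1, x2=0, x3=0:
  g5 stuck-at-1: g1=0, g2=0, g3=1, g4=1, g5=1 [stuck-at-1] → Y1=1, Y2=1 — eliminated
  g2 stuck-at-0: g1=0, g2=0 [stuck-at-0], g3=1, g4=1, g5=1 → Y1=1, Y2=1 — eliminated
  g1 stuck-at-1: g1=1 [stuck-at-1], g2=1, g3=0, g4=0, g5=1 → Y1=0, Y2=1 — matches
Only g1 stuck-at-1 reproduces the observed Y1=0, Y2=1.

g1 stuck-at-1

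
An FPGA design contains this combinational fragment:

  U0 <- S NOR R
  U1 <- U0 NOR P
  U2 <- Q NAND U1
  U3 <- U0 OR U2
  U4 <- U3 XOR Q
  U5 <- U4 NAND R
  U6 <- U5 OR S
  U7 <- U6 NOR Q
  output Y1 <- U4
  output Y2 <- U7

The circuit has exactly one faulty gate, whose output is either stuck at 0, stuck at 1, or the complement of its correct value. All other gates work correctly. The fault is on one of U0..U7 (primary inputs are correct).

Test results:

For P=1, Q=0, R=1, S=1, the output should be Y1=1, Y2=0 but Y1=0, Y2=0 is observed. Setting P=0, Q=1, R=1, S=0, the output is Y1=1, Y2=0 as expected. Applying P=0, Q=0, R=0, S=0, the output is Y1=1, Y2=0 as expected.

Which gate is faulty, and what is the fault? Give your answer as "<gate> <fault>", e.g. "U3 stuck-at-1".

Fault-free values for test 1 (P=1, Q=0, R=1, S=1): U0=0, U1=0, U2=1, U3=1, U4=1, U5=0, U6=1, U7=0, giving Y1=1, Y2=0. Observed Y1=0, Y2=0.
Test 1: faults giving observed Y1=0, Y2=0 are {U2 stuck-at-0, U2 inverted output, U3 stuck-at-0, U3 inverted output, U4 stuck-at-0, U4 inverted output}.
Test 2 (P=0, Q=1, R=1, S=0): fault-free U0=0, U1=1, U2=0, U3=0, U4=1, U5=0, U6=0, U7=0 → Y1=1, Y2=0; observed Y1=1, Y2=0. Eliminates U2 inverted output, U3 inverted output, U4 stuck-at-0, U4 inverted output.
Test 3 (P=0, Q=0, R=0, S=0): fault-free U0=1, U1=0, U2=1, U3=1, U4=1, U5=1, U6=1, U7=0 → Y1=1, Y2=0; observed Y1=1, Y2=0. Eliminates U3 stuck-at-0.
Only U2 stuck-at-0 is consistent with every test.

U2 stuck-at-0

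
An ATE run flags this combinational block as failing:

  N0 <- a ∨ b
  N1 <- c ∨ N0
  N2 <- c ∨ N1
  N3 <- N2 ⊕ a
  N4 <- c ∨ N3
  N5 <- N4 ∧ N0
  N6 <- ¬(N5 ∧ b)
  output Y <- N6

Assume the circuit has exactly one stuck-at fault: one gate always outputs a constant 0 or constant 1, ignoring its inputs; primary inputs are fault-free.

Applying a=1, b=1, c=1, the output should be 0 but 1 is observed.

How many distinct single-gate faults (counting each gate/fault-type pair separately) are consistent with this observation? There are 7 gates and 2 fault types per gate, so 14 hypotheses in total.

Fault-free: N0=1, N1=1, N2=1, N3=0, N4=1, N5=1, N6=0 → 0. Observed 1.
  N0 stuck-at-0: output 1 ✓
  N0 stuck-at-1: output 0 ✗
  N1 stuck-at-0: output 0 ✗
  N1 stuck-at-1: output 0 ✗
  N2 stuck-at-0: output 0 ✗
  N2 stuck-at-1: output 0 ✗
  N3 stuck-at-0: output 0 ✗
  N3 stuck-at-1: output 0 ✗
  N4 stuck-at-0: output 1 ✓
  N4 stuck-at-1: output 0 ✗
  N5 stuck-at-0: output 1 ✓
  N5 stuck-at-1: output 0 ✗
  N6 stuck-at-0: output 0 ✗
  N6 stuck-at-1: output 1 ✓
Consistent faults: {N0 stuck-at-0, N4 stuck-at-0, N5 stuck-at-0, N6 stuck-at-1} — 4 in all.

4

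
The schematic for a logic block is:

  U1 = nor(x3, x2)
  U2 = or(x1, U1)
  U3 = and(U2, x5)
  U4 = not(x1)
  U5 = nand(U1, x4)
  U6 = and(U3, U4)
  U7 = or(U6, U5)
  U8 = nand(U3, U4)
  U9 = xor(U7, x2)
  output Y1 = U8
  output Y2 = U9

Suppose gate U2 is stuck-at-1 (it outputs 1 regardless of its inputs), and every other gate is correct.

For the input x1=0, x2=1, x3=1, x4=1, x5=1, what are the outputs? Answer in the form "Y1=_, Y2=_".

Propagate with U2 forced: U1=0, U2=1 [stuck-at-1], U3=1, U4=1, U5=1, U6=1, U7=1, U8=0, U9=0.
So the outputs are Y1=0, Y2=0. (Without the fault they would be Y1=1, Y2=0.)

Y1=0, Y2=0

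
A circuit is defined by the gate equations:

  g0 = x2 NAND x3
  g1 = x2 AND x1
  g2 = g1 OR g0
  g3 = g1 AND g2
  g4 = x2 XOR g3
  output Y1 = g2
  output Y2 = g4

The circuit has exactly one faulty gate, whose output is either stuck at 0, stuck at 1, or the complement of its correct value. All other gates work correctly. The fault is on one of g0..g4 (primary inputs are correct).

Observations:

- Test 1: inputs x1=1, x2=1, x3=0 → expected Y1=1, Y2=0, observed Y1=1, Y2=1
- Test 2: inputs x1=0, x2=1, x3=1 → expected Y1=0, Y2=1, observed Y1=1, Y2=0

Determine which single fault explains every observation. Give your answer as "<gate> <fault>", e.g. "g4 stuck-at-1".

g1 inverted output

Fault-free values for test 1 (x1=1, x2=1, x3=0): g0=1, g1=1, g2=1, g3=1, g4=0, giving Y1=1, Y2=0. Observed Y1=1, Y2=1.
Test 1: faults giving observed Y1=1, Y2=1 are {g1 stuck-at-0, g1 inverted output, g3 stuck-at-0, g3 inverted output, g4 stuck-at-1, g4 inverted output}.
Test 2 (x1=0, x2=1, x3=1): fault-free g0=0, g1=0, g2=0, g3=0, g4=1 → Y1=0, Y2=1; observed Y1=1, Y2=0. Eliminates g1 stuck-at-0, g3 stuck-at-0, g3 inverted output, g4 stuck-at-1, g4 inverted output.
Only g1 inverted output is consistent with every test.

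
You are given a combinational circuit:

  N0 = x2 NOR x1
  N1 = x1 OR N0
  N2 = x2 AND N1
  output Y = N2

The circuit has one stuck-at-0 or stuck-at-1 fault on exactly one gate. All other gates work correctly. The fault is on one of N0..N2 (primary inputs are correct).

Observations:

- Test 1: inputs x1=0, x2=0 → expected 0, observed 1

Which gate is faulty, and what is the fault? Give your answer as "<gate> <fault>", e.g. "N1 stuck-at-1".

Fault-free values for test 1 (x1=0, x2=0): N0=1, N1=1, N2=0, giving Y=0. Observed 1.
Test 1: faults giving observed 1 are {N2 stuck-at-1}.
Only N2 stuck-at-1 is consistent with every test.

N2 stuck-at-1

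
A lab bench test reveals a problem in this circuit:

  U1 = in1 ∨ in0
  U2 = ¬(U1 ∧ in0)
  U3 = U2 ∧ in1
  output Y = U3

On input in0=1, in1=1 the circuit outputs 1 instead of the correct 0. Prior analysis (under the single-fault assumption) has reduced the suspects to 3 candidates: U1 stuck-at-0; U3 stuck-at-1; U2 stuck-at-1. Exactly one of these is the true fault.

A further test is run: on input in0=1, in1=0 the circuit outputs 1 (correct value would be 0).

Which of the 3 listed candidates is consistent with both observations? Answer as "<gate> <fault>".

U3 stuck-at-1

Evaluate each candidate on input in0=1, in1=0:
  U1 stuck-at-0: U1=0 [stuck-at-0], U2=1, U3=0 → 0 — eliminated
  U3 stuck-at-1: U1=1, U2=0, U3=1 [stuck-at-1] → 1 — matches
  U2 stuck-at-1: U1=1, U2=1 [stuck-at-1], U3=0 → 0 — eliminated
Only U3 stuck-at-1 reproduces the observed 1.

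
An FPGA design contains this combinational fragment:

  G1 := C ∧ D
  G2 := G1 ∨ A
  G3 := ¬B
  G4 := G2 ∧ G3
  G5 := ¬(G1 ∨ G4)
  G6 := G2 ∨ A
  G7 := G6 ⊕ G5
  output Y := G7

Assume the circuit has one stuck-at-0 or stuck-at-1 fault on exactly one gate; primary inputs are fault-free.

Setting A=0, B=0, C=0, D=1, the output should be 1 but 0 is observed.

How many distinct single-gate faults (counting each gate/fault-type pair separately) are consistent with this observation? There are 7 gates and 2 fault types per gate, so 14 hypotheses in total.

Fault-free: G1=0, G2=0, G3=1, G4=0, G5=1, G6=0, G7=1 → 1. Observed 0.
  G1 stuck-at-0: output 1 ✗
  G1 stuck-at-1: output 1 ✗
  G2 stuck-at-0: output 1 ✗
  G2 stuck-at-1: output 1 ✗
  G3 stuck-at-0: output 1 ✗
  G3 stuck-at-1: output 1 ✗
  G4 stuck-at-0: output 1 ✗
  G4 stuck-at-1: output 0 ✓
  G5 stuck-at-0: output 0 ✓
  G5 stuck-at-1: output 1 ✗
  G6 stuck-at-0: output 1 ✗
  G6 stuck-at-1: output 0 ✓
  G7 stuck-at-0: output 0 ✓
  G7 stuck-at-1: output 1 ✗
Consistent faults: {G4 stuck-at-1, G5 stuck-at-0, G6 stuck-at-1, G7 stuck-at-0} — 4 in all.

4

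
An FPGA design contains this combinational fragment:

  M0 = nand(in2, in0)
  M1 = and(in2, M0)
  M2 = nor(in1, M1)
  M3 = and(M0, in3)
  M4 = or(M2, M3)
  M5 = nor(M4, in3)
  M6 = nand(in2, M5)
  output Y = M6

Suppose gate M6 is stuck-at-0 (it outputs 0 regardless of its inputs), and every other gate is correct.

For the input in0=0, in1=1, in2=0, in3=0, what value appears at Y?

0

Propagate with M6 forced: M0=1, M1=0, M2=0, M3=0, M4=0, M5=1, M6=0 [stuck-at-0].
So Y = 0. (Without the fault it would be 1.)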